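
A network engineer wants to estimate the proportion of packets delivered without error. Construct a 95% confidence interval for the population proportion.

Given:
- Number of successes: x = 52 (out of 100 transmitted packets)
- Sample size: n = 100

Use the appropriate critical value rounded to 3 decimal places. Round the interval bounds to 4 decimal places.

Sample proportion: p̂ = 52/100 = 0.520000

Check conditions for normal approximation:
  np̂ = 52 ≥ 10 ✓
  n(1-p̂) = 48 ≥ 10 ✓

The sample is large enough, so use a z-interval (normal approximation) for the proportion.

For 95% confidence, z* = 1.96 (from standard normal table)

Standard error: SE = √(p̂(1-p̂)/n) = √(0.520000×0.480000/100) = 0.04995998

Margin of error: E = z* × SE = 1.96 × 0.04995998 = 0.097922

Z-interval: p̂ ± E = 0.520000 ± 0.097922 = (0.422078, 0.617922)

Rounded to 4 decimal places:

(0.4221, 0.6179)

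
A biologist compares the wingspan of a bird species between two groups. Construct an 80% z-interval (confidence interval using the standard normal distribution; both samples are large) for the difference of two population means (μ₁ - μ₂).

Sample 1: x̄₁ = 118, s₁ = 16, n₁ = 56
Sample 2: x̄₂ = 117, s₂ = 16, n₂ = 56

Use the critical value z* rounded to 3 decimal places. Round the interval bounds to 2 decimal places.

Both samples are large (n₁ = 56 ≥ 30, n₂ = 56 ≥ 30), so a z-interval for the difference of means applies.

Point estimate: x̄₁ - x̄₂ = 118 - 117 = 1

Standard error: SE = √(s₁²/n₁ + s₂²/n₂)
= √(16²/56 + 16²/56)
= √(4.571429 + 4.571429)
= 3.023716

For 80% confidence, z* = 1.282 (from standard normal table)
Margin of error: E = z* × SE = 1.282 × 3.023716 = 3.8764

Z-interval: (x̄₁ - x̄₂) ± E = 1 ± 3.8764 = (-2.8764, 4.8764)

Rounded to 2 decimal places:

(-2.88, 4.88)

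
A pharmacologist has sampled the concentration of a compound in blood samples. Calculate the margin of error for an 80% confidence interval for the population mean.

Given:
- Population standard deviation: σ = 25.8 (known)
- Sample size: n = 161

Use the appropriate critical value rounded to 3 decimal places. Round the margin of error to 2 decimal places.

The population standard deviation σ is known, so use the z-interval margin of error formula.

For 80% confidence, z* = 1.282 (from standard normal table)

Margin of error formula for z-interval: E = z* × σ/√n

E = 1.282 × 25.8/√161
  = 1.282 × 2.033325
  = 2.6067

Rounded to 2 decimal places:

2.61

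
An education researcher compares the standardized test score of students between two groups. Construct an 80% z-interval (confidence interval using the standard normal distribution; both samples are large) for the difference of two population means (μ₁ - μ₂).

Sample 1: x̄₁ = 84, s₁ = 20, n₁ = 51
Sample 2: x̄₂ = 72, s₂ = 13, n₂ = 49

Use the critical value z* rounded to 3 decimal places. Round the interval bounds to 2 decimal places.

Both samples are large (n₁ = 51 ≥ 30, n₂ = 49 ≥ 30), so a z-interval for the difference of means applies.

Point estimate: x̄₁ - x̄₂ = 84 - 72 = 12

Standard error: SE = √(s₁²/n₁ + s₂²/n₂)
= √(20²/51 + 13²/49)
= √(7.843137 + 3.448980)
= 3.360375

For 80% confidence, z* = 1.282 (from standard normal table)
Margin of error: E = z* × SE = 1.282 × 3.360375 = 4.3080

Z-interval: (x̄₁ - x̄₂) ± E = 12 ± 4.3080 = (7.6920, 16.3080)

Rounded to 2 decimal places:

(7.69, 16.31)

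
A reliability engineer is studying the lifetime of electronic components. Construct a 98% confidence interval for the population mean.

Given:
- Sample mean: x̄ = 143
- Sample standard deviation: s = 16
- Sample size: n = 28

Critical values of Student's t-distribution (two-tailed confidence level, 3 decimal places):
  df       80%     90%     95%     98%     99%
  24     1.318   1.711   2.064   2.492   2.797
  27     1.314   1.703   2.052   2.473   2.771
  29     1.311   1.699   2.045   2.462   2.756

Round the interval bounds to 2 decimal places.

The population standard deviation σ is unknown (only the sample standard deviation s is given), so use a t-interval with df = n - 1 = 28 - 1 = 27.

For 98% confidence with df = 27, t* = 2.473 (from t-table)

Standard error: SE = s/√n = 16/√28 = 3.023716

Margin of error: E = t* × SE = 2.473 × 3.023716 = 7.4776

T-interval: x̄ ± E = 143 ± 7.4776 = (135.5224, 150.4776)

Rounded to 2 decimal places:

(135.52, 150.48)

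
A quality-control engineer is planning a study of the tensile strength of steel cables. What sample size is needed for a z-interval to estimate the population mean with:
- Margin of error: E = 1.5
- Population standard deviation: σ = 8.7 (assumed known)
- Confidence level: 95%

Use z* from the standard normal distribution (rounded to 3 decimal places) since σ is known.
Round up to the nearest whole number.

Using z* since population σ is known (z-interval formula).

For 95% confidence, z* = 1.96 (from standard normal table)

Sample size formula for z-interval: n = (z*σ/E)²

n = (1.96 × 8.7 / 1.5)²
  = (11.368000)²
  = 129.2314

Round up to the nearest whole number: n = 130

130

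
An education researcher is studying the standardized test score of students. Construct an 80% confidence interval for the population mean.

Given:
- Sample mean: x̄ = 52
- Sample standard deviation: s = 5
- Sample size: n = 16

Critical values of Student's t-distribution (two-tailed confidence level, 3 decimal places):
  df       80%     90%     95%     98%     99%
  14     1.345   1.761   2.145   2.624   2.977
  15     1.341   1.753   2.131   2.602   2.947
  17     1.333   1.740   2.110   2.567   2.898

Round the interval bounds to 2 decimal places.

The population standard deviation σ is unknown (only the sample standard deviation s is given), so use a t-interval with df = n - 1 = 16 - 1 = 15.

For 80% confidence with df = 15, t* = 1.341 (from t-table)

Standard error: SE = s/√n = 5/√16 = 1.250000

Margin of error: E = t* × SE = 1.341 × 1.250000 = 1.6763

T-interval: x̄ ± E = 52 ± 1.6763 = (50.3237, 53.6763)

Rounded to 2 decimal places:

(50.32, 53.68)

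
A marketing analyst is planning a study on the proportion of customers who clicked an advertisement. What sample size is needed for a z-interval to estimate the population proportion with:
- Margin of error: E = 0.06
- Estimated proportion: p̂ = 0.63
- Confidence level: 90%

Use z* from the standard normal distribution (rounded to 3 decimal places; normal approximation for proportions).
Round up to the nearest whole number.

Using z* for proportion z-interval (normal approximation).

For 90% confidence, z* = 1.645 (from standard normal table)

Sample size formula for proportion z-interval: n = z*²p̂(1-p̂)/E²

n = 1.645² × 0.63 × 0.37 / 0.06²
  = 2.706025 × 0.2331 / 0.0036
  = 175.2151

Round up to the nearest whole number: n = 176

176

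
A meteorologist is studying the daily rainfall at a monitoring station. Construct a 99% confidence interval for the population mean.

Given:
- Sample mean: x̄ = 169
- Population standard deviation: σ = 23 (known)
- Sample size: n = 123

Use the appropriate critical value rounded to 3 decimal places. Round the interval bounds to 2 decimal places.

The population standard deviation σ is known, so use a z-interval (standard normal critical value).

For 99% confidence, z* = 2.576 (from standard normal table)

Standard error: SE = σ/√n = 23/√123 = 2.073840

Margin of error: E = z* × SE = 2.576 × 2.073840 = 5.3422

Z-interval: x̄ ± E = 169 ± 5.3422 = (163.6578, 174.3422)

Rounded to 2 decimal places:

(163.66, 174.34)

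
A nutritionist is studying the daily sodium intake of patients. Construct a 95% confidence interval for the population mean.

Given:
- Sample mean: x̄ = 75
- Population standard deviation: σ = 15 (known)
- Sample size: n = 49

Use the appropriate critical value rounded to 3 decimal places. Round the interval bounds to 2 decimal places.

The population standard deviation σ is known, so use a z-interval (standard normal critical value).

For 95% confidence, z* = 1.96 (from standard normal table)

Standard error: SE = σ/√n = 15/√49 = 2.142857

Margin of error: E = z* × SE = 1.96 × 2.142857 = 4.2000

Z-interval: x̄ ± E = 75 ± 4.2000 = (70.8000, 79.2000)

Rounded to 2 decimal places:

(70.80, 79.20)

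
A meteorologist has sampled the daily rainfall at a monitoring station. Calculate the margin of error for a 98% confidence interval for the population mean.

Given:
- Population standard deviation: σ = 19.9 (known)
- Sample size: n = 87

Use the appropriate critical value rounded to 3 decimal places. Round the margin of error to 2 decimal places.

The population standard deviation σ is known, so use the z-interval margin of error formula.

For 98% confidence, z* = 2.326 (from standard normal table)

Margin of error formula for z-interval: E = z* × σ/√n

E = 2.326 × 19.9/√87
  = 2.326 × 2.133504
  = 4.9625

Rounded to 2 decimal places:

4.96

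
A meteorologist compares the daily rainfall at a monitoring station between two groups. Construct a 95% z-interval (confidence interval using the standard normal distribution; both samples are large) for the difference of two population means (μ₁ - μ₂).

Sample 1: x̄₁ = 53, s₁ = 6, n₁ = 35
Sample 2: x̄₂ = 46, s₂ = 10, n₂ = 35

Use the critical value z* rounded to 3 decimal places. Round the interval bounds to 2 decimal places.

Both samples are large (n₁ = 35 ≥ 30, n₂ = 35 ≥ 30), so a z-interval for the difference of means applies.

Point estimate: x̄₁ - x̄₂ = 53 - 46 = 7

Standard error: SE = √(s₁²/n₁ + s₂²/n₂)
= √(6²/35 + 10²/35)
= √(1.028571 + 2.857143)
= 1.971222

For 95% confidence, z* = 1.96 (from standard normal table)
Margin of error: E = z* × SE = 1.96 × 1.971222 = 3.8636

Z-interval: (x̄₁ - x̄₂) ± E = 7 ± 3.8636 = (3.1364, 10.8636)

Rounded to 2 decimal places:

(3.14, 10.86)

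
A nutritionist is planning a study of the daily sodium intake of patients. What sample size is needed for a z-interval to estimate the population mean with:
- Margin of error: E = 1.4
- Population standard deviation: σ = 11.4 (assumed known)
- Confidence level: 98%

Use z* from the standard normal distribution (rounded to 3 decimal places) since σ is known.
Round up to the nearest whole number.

Using z* since population σ is known (z-interval formula).

For 98% confidence, z* = 2.326 (from standard normal table)

Sample size formula for z-interval: n = (z*σ/E)²

n = (2.326 × 11.4 / 1.4)²
  = (18.940286)²
  = 358.7344

Round up to the nearest whole number: n = 359

359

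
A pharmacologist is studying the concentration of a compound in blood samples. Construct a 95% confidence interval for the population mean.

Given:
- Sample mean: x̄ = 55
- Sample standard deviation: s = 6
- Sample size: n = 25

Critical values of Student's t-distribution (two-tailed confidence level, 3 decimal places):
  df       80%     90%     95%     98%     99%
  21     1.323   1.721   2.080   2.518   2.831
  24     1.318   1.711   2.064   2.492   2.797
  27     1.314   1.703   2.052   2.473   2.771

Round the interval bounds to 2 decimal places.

The population standard deviation σ is unknown (only the sample standard deviation s is given), so use a t-interval with df = n - 1 = 25 - 1 = 24.

For 95% confidence with df = 24, t* = 2.064 (from t-table)

Standard error: SE = s/√n = 6/√25 = 1.200000

Margin of error: E = t* × SE = 2.064 × 1.200000 = 2.4768

T-interval: x̄ ± E = 55 ± 2.4768 = (52.5232, 57.4768)

Rounded to 2 decimal places:

(52.52, 57.48)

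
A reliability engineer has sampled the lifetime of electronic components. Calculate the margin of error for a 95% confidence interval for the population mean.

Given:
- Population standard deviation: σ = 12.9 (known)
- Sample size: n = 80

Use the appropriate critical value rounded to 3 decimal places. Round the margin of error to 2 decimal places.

The population standard deviation σ is known, so use the z-interval margin of error formula.

For 95% confidence, z* = 1.96 (from standard normal table)

Margin of error formula for z-interval: E = z* × σ/√n

E = 1.96 × 12.9/√80
  = 1.96 × 1.442264
  = 2.8268

Rounded to 2 decimal places:

2.83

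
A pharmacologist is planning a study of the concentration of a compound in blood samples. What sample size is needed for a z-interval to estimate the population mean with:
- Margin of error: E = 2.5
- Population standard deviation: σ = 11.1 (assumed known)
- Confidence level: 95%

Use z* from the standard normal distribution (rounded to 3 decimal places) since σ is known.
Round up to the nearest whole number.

Using z* since population σ is known (z-interval formula).

For 95% confidence, z* = 1.96 (from standard normal table)

Sample size formula for z-interval: n = (z*σ/E)²

n = (1.96 × 11.1 / 2.5)²
  = (8.702400)²
  = 75.7318

Round up to the nearest whole number: n = 76

76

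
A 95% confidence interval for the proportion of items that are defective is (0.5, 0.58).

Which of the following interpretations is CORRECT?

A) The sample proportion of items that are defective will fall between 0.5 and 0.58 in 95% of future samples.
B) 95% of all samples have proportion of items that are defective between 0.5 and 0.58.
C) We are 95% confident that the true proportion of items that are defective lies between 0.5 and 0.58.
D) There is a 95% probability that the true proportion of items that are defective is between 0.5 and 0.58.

A confidence interval represents our confidence in the procedure, not a probability statement about the parameter.

Key concept: If we repeated this sampling process many times and computed a 95% CI each time, about 95% of those intervals would contain the true population parameter.

For this specific interval (0.5, 0.58):
- Midpoint (point estimate): 0.54
- Margin of error: 0.04

The correct interpretation is the one stating confidence that the true parameter lies in the interval — option C.

C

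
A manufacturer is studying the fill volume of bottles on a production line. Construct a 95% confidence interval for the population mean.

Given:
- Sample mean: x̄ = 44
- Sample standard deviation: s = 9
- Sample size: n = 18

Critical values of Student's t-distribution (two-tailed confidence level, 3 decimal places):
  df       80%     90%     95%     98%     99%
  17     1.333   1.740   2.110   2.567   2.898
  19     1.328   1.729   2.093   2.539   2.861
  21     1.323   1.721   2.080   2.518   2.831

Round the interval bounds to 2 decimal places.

The population standard deviation σ is unknown (only the sample standard deviation s is given), so use a t-interval with df = n - 1 = 18 - 1 = 17.

For 95% confidence with df = 17, t* = 2.110 (from t-table)

Standard error: SE = s/√n = 9/√18 = 2.121320

Margin of error: E = t* × SE = 2.110 × 2.121320 = 4.4760

T-interval: x̄ ± E = 44 ± 4.4760 = (39.5240, 48.4760)

Rounded to 2 decimal places:

(39.52, 48.48)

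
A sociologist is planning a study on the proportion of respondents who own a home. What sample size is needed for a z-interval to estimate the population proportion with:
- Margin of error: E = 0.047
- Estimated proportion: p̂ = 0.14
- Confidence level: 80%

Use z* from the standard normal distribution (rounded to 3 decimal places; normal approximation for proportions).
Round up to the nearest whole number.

Using z* for proportion z-interval (normal approximation).

For 80% confidence, z* = 1.282 (from standard normal table)

Sample size formula for proportion z-interval: n = z*²p̂(1-p̂)/E²

n = 1.282² × 0.14 × 0.86 / 0.047²
  = 1.643524 × 0.1204 / 0.002209
  = 89.5791

Round up to the nearest whole number: n = 90

90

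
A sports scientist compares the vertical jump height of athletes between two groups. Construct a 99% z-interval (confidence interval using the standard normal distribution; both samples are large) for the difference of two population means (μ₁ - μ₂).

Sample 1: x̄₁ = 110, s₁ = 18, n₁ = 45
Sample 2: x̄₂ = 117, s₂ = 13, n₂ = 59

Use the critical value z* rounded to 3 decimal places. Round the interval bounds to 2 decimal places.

Both samples are large (n₁ = 45 ≥ 30, n₂ = 59 ≥ 30), so a z-interval for the difference of means applies.

Point estimate: x̄₁ - x̄₂ = 110 - 117 = -7

Standard error: SE = √(s₁²/n₁ + s₂²/n₂)
= √(18²/45 + 13²/59)
= √(7.200000 + 2.864407)
= 3.172445

For 99% confidence, z* = 2.576 (from standard normal table)
Margin of error: E = z* × SE = 2.576 × 3.172445 = 8.1722

Z-interval: (x̄₁ - x̄₂) ± E = -7 ± 8.1722 = (-15.1722, 1.1722)

Rounded to 2 decimal places:

(-15.17, 1.17)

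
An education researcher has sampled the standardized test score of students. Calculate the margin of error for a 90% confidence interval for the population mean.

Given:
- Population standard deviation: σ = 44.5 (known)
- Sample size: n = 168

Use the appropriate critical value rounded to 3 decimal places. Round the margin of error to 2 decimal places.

The population standard deviation σ is known, so use the z-interval margin of error formula.

For 90% confidence, z* = 1.645 (from standard normal table)

Margin of error formula for z-interval: E = z* × σ/√n

E = 1.645 × 44.5/√168
  = 1.645 × 3.433250
  = 5.6477

Rounded to 2 decimal places:

5.65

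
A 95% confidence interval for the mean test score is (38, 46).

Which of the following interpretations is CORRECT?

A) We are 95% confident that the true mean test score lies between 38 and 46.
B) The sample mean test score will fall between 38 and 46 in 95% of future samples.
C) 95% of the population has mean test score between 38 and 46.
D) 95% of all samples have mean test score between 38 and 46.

A confidence interval represents our confidence in the procedure, not a probability statement about the parameter.

Key concept: If we repeated this sampling process many times and computed a 95% CI each time, about 95% of those intervals would contain the true population parameter.

For this specific interval (38, 46):
- Midpoint (point estimate): 42
- Margin of error: 4

The correct interpretation is the one stating confidence that the true parameter lies in the interval — option A.

A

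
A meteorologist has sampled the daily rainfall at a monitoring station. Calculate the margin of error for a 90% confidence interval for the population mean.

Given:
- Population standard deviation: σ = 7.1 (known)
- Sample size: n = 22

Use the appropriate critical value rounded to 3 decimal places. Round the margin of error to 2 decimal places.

The population standard deviation σ is known, so use the z-interval margin of error formula.

For 90% confidence, z* = 1.645 (from standard normal table)

Margin of error formula for z-interval: E = z* × σ/√n

E = 1.645 × 7.1/√22
  = 1.645 × 1.513725
  = 2.4901

Rounded to 2 decimal places:

2.49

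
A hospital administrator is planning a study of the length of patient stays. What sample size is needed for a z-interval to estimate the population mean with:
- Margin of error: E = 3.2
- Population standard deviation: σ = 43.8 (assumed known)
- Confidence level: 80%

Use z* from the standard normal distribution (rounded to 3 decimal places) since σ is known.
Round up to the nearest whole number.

Using z* since population σ is known (z-interval formula).

For 80% confidence, z* = 1.282 (from standard normal table)

Sample size formula for z-interval: n = (z*σ/E)²

n = (1.282 × 43.8 / 3.2)²
  = (17.547375)²
  = 307.9104

Round up to the nearest whole number: n = 308

308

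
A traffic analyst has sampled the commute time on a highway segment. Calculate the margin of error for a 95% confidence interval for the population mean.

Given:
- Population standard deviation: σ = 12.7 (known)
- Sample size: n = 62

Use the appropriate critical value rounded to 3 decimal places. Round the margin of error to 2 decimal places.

The population standard deviation σ is known, so use the z-interval margin of error formula.

For 95% confidence, z* = 1.96 (from standard normal table)

Margin of error formula for z-interval: E = z* × σ/√n

E = 1.96 × 12.7/√62
  = 1.96 × 1.612902
  = 3.1613

Rounded to 2 decimal places:

3.16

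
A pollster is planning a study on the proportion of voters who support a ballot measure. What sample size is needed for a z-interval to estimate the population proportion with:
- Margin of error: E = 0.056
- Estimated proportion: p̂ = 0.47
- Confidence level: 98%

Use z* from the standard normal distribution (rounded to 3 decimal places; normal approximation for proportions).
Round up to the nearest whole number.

Using z* for proportion z-interval (normal approximation).

For 98% confidence, z* = 2.326 (from standard normal table)

Sample size formula for proportion z-interval: n = z*²p̂(1-p̂)/E²

n = 2.326² × 0.47 × 0.53 / 0.056²
  = 5.410276 × 0.2491 / 0.003136
  = 429.7512

Round up to the nearest whole number: n = 430

430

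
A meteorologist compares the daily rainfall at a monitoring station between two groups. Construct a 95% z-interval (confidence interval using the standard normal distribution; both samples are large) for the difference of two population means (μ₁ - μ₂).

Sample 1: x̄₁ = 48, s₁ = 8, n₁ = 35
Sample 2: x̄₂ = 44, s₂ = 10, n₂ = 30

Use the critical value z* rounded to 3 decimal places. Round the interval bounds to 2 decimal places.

Both samples are large (n₁ = 35 ≥ 30, n₂ = 30 ≥ 30), so a z-interval for the difference of means applies.

Point estimate: x̄₁ - x̄₂ = 48 - 44 = 4

Standard error: SE = √(s₁²/n₁ + s₂²/n₂)
= √(8²/35 + 10²/30)
= √(1.828571 + 3.333333)
= 2.271983

For 95% confidence, z* = 1.96 (from standard normal table)
Margin of error: E = z* × SE = 1.96 × 2.271983 = 4.4531

Z-interval: (x̄₁ - x̄₂) ± E = 4 ± 4.4531 = (-0.4531, 8.4531)

Rounded to 2 decimal places:

(-0.45, 8.45)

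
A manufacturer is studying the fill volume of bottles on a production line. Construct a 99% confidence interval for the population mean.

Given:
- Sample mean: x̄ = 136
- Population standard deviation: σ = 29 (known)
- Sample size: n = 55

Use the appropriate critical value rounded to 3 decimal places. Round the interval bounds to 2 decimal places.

The population standard deviation σ is known, so use a z-interval (standard normal critical value).

For 99% confidence, z* = 2.576 (from standard normal table)

Standard error: SE = σ/√n = 29/√55 = 3.910359

Margin of error: E = z* × SE = 2.576 × 3.910359 = 10.0731

Z-interval: x̄ ± E = 136 ± 10.0731 = (125.9269, 146.0731)

Rounded to 2 decimal places:

(125.93, 146.07)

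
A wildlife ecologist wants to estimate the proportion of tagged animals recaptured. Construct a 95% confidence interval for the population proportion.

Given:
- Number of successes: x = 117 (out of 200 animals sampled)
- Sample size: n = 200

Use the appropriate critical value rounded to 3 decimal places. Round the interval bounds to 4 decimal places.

Sample proportion: p̂ = 117/200 = 0.585000

Check conditions for normal approximation:
  np̂ = 117 ≥ 10 ✓
  n(1-p̂) = 83 ≥ 10 ✓

The sample is large enough, so use a z-interval (normal approximation) for the proportion.

For 95% confidence, z* = 1.96 (from standard normal table)

Standard error: SE = √(p̂(1-p̂)/n) = √(0.585000×0.415000/200) = 0.03484071

Margin of error: E = z* × SE = 1.96 × 0.03484071 = 0.068288

Z-interval: p̂ ± E = 0.585000 ± 0.068288 = (0.516712, 0.653288)

Rounded to 4 decimal places:

(0.5167, 0.6533)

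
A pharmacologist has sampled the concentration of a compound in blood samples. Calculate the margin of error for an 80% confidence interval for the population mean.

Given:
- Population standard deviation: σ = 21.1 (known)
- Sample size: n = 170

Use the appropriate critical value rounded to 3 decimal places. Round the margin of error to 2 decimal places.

The population standard deviation σ is known, so use the z-interval margin of error formula.

For 80% confidence, z* = 1.282 (from standard normal table)

Margin of error formula for z-interval: E = z* × σ/√n

E = 1.282 × 21.1/√170
  = 1.282 × 1.618296
  = 2.0747

Rounded to 2 decimal places:

2.07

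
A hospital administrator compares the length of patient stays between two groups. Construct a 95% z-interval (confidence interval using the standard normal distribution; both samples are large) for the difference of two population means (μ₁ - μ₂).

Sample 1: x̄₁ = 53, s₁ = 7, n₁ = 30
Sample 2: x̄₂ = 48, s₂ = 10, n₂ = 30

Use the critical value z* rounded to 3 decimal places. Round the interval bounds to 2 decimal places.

Both samples are large (n₁ = 30 ≥ 30, n₂ = 30 ≥ 30), so a z-interval for the difference of means applies.

Point estimate: x̄₁ - x̄₂ = 53 - 48 = 5

Standard error: SE = √(s₁²/n₁ + s₂²/n₂)
= √(7²/30 + 10²/30)
= √(1.633333 + 3.333333)
= 2.228602

For 95% confidence, z* = 1.96 (from standard normal table)
Margin of error: E = z* × SE = 1.96 × 2.228602 = 4.3681

Z-interval: (x̄₁ - x̄₂) ± E = 5 ± 4.3681 = (0.6319, 9.3681)

Rounded to 2 decimal places:

(0.63, 9.37)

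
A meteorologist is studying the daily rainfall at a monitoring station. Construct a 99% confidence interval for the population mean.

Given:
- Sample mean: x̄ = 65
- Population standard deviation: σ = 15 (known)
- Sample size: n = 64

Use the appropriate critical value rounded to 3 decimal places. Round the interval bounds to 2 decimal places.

The population standard deviation σ is known, so use a z-interval (standard normal critical value).

For 99% confidence, z* = 2.576 (from standard normal table)

Standard error: SE = σ/√n = 15/√64 = 1.875000

Margin of error: E = z* × SE = 2.576 × 1.875000 = 4.8300

Z-interval: x̄ ± E = 65 ± 4.8300 = (60.1700, 69.8300)

Rounded to 2 decimal places:

(60.17, 69.83)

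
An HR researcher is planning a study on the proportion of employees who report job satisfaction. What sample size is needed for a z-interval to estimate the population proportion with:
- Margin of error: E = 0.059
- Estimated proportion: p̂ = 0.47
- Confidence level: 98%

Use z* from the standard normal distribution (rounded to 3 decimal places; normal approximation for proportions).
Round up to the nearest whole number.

Using z* for proportion z-interval (normal approximation).

For 98% confidence, z* = 2.326 (from standard normal table)

Sample size formula for proportion z-interval: n = z*²p̂(1-p̂)/E²

n = 2.326² × 0.47 × 0.53 / 0.059²
  = 5.410276 × 0.2491 / 0.003481
  = 387.1588

Round up to the nearest whole number: n = 388

388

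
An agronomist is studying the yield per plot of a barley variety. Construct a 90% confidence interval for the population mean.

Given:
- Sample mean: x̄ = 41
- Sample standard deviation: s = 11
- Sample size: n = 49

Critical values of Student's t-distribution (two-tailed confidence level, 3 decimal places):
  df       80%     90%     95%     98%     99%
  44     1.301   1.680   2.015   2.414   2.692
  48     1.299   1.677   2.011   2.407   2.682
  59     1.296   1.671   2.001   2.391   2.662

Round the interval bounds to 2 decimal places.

The population standard deviation σ is unknown (only the sample standard deviation s is given), so use a t-interval with df = n - 1 = 49 - 1 = 48.

For 90% confidence with df = 48, t* = 1.677 (from t-table)

Standard error: SE = s/√n = 11/√49 = 1.571429

Margin of error: E = t* × SE = 1.677 × 1.571429 = 2.6353

T-interval: x̄ ± E = 41 ± 2.6353 = (38.3647, 43.6353)

Rounded to 2 decimal places:

(38.36, 43.64)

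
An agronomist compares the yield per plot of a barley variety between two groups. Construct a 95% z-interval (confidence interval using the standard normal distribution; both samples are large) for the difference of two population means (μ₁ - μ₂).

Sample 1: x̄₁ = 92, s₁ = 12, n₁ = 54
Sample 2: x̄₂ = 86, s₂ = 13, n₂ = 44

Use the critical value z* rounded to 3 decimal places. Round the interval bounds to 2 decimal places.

Both samples are large (n₁ = 54 ≥ 30, n₂ = 44 ≥ 30), so a z-interval for the difference of means applies.

Point estimate: x̄₁ - x̄₂ = 92 - 86 = 6

Standard error: SE = √(s₁²/n₁ + s₂²/n₂)
= √(12²/54 + 13²/44)
= √(2.666667 + 3.840909)
= 2.550995

For 95% confidence, z* = 1.96 (from standard normal table)
Margin of error: E = z* × SE = 1.96 × 2.550995 = 5.0000

Z-interval: (x̄₁ - x̄₂) ± E = 6 ± 5.0000 = (1.0000, 11.0000)

Rounded to 2 decimal places:

(1.00, 11.00)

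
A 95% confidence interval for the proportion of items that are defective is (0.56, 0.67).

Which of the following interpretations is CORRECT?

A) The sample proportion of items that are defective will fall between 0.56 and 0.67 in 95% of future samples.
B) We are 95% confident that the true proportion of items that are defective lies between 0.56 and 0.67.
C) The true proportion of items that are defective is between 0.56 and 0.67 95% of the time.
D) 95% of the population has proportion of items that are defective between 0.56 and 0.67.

A confidence interval represents our confidence in the procedure, not a probability statement about the parameter.

Key concept: If we repeated this sampling process many times and computed a 95% CI each time, about 95% of those intervals would contain the true population parameter.

For this specific interval (0.56, 0.67):
- Midpoint (point estimate): 0.615
- Margin of error: 0.055

The correct interpretation is the one stating confidence that the true parameter lies in the interval — option B.

B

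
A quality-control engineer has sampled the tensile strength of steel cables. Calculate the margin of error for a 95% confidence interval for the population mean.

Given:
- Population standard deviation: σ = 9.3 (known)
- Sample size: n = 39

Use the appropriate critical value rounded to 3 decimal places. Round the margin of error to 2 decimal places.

The population standard deviation σ is known, so use the z-interval margin of error formula.

For 95% confidence, z* = 1.96 (from standard normal table)

Margin of error formula for z-interval: E = z* × σ/√n

E = 1.96 × 9.3/√39
  = 1.96 × 1.489192
  = 2.9188

Rounded to 2 decimal places:

2.92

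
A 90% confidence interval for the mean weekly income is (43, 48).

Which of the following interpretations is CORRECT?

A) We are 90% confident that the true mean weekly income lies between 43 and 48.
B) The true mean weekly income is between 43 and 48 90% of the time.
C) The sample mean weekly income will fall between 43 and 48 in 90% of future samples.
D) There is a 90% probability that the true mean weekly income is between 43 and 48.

A confidence interval represents our confidence in the procedure, not a probability statement about the parameter.

Key concept: If we repeated this sampling process many times and computed a 90% CI each time, about 90% of those intervals would contain the true population parameter.

For this specific interval (43, 48):
- Midpoint (point estimate): 45.5
- Margin of error: 2.5

The correct interpretation is the one stating confidence that the true parameter lies in the interval — option A.

A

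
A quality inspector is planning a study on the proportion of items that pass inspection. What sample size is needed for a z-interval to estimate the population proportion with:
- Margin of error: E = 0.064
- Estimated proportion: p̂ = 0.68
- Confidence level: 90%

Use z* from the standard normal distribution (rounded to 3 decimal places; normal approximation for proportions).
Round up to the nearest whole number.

Using z* for proportion z-interval (normal approximation).

For 90% confidence, z* = 1.645 (from standard normal table)

Sample size formula for proportion z-interval: n = z*²p̂(1-p̂)/E²

n = 1.645² × 0.68 × 0.32 / 0.064²
  = 2.706025 × 0.2176 / 0.004096
  = 143.7576

Round up to the nearest whole number: n = 144

144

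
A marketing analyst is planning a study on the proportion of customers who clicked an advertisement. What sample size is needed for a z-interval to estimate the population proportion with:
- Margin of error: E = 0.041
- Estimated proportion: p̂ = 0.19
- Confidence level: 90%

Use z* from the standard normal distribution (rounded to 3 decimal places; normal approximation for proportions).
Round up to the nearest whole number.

Using z* for proportion z-interval (normal approximation).

For 90% confidence, z* = 1.645 (from standard normal table)

Sample size formula for proportion z-interval: n = z*²p̂(1-p̂)/E²

n = 1.645² × 0.19 × 0.81 / 0.041²
  = 2.706025 × 0.1539 / 0.001681
  = 247.7438

Round up to the nearest whole number: n = 248

248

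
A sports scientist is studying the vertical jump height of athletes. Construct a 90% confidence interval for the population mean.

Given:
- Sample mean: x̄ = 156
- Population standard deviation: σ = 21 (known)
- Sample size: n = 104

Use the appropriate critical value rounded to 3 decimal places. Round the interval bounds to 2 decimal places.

The population standard deviation σ is known, so use a z-interval (standard normal critical value).

For 90% confidence, z* = 1.645 (from standard normal table)

Standard error: SE = σ/√n = 21/√104 = 2.059219

Margin of error: E = z* × SE = 1.645 × 2.059219 = 3.3874

Z-interval: x̄ ± E = 156 ± 3.3874 = (152.6126, 159.3874)

Rounded to 2 decimal places:

(152.61, 159.39)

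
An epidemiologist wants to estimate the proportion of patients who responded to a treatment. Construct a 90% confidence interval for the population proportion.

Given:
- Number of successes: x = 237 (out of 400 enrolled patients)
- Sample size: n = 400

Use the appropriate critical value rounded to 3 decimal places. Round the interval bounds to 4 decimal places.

Sample proportion: p̂ = 237/400 = 0.592500

Check conditions for normal approximation:
  np̂ = 237 ≥ 10 ✓
  n(1-p̂) = 163 ≥ 10 ✓

The sample is large enough, so use a z-interval (normal approximation) for the proportion.

For 90% confidence, z* = 1.645 (from standard normal table)

Standard error: SE = √(p̂(1-p̂)/n) = √(0.592500×0.407500/400) = 0.02456846

Margin of error: E = z* × SE = 1.645 × 0.02456846 = 0.040415

Z-interval: p̂ ± E = 0.592500 ± 0.040415 = (0.552085, 0.632915)

Rounded to 4 decimal places:

(0.5521, 0.6329)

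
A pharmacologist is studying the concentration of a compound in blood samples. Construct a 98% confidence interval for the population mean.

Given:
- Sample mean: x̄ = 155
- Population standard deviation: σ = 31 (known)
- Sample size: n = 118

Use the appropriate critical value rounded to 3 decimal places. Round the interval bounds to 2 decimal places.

The population standard deviation σ is known, so use a z-interval (standard normal critical value).

For 98% confidence, z* = 2.326 (from standard normal table)

Standard error: SE = σ/√n = 31/√118 = 2.853781

Margin of error: E = z* × SE = 2.326 × 2.853781 = 6.6379

Z-interval: x̄ ± E = 155 ± 6.6379 = (148.3621, 161.6379)

Rounded to 2 decimal places:

(148.36, 161.64)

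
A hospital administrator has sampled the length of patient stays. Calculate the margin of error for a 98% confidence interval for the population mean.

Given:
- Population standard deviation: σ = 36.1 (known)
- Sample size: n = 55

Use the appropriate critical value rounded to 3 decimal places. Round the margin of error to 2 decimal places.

The population standard deviation σ is known, so use the z-interval margin of error formula.

For 98% confidence, z* = 2.326 (from standard normal table)

Margin of error formula for z-interval: E = z* × σ/√n

E = 2.326 × 36.1/√55
  = 2.326 × 4.867723
  = 11.3223

Rounded to 2 decimal places:

11.32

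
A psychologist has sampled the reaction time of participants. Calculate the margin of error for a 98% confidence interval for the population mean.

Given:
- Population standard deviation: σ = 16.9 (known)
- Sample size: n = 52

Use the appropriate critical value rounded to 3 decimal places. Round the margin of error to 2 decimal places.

The population standard deviation σ is known, so use the z-interval margin of error formula.

For 98% confidence, z* = 2.326 (from standard normal table)

Margin of error formula for z-interval: E = z* × σ/√n

E = 2.326 × 16.9/√52
  = 2.326 × 2.343608
  = 5.4512

Rounded to 2 decimal places:

5.45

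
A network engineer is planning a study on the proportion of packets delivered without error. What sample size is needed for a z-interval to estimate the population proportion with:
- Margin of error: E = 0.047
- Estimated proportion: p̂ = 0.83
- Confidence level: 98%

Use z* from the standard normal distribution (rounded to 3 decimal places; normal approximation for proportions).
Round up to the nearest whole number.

Using z* for proportion z-interval (normal approximation).

For 98% confidence, z* = 2.326 (from standard normal table)

Sample size formula for proportion z-interval: n = z*²p̂(1-p̂)/E²

n = 2.326² × 0.83 × 0.17 / 0.047²
  = 5.410276 × 0.1411 / 0.002209
  = 345.5817

Round up to the nearest whole number: n = 346

346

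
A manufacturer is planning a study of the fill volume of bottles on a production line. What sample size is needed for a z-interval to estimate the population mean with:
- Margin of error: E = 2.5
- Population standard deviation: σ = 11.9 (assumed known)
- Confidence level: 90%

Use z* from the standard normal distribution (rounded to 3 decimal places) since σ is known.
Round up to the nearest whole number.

Using z* since population σ is known (z-interval formula).

For 90% confidence, z* = 1.645 (from standard normal table)

Sample size formula for z-interval: n = (z*σ/E)²

n = (1.645 × 11.9 / 2.5)²
  = (7.830200)²
  = 61.3120

Round up to the nearest whole number: n = 62

62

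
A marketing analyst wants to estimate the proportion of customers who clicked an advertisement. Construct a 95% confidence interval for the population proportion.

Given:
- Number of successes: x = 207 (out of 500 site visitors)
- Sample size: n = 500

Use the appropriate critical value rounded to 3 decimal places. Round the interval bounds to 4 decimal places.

Sample proportion: p̂ = 207/500 = 0.414000

Check conditions for normal approximation:
  np̂ = 207 ≥ 10 ✓
  n(1-p̂) = 293 ≥ 10 ✓

The sample is large enough, so use a z-interval (normal approximation) for the proportion.

For 95% confidence, z* = 1.96 (from standard normal table)

Standard error: SE = √(p̂(1-p̂)/n) = √(0.414000×0.586000/500) = 0.02202744

Margin of error: E = z* × SE = 1.96 × 0.02202744 = 0.043174

Z-interval: p̂ ± E = 0.414000 ± 0.043174 = (0.370826, 0.457174)

Rounded to 4 decimal places:

(0.3708, 0.4572)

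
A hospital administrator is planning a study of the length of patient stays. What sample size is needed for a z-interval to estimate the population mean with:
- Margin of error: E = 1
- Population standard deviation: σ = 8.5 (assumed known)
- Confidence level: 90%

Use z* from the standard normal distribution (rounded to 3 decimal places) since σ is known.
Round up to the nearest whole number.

Using z* since population σ is known (z-interval formula).

For 90% confidence, z* = 1.645 (from standard normal table)

Sample size formula for z-interval: n = (z*σ/E)²

n = (1.645 × 8.5 / 1)²
  = (13.982500)²
  = 195.5103

Round up to the nearest whole number: n = 196

196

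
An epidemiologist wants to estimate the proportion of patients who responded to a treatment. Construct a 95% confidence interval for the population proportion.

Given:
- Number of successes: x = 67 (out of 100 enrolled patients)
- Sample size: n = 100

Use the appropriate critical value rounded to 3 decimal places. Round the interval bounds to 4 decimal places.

Sample proportion: p̂ = 67/100 = 0.670000

Check conditions for normal approximation:
  np̂ = 67 ≥ 10 ✓
  n(1-p̂) = 33 ≥ 10 ✓

The sample is large enough, so use a z-interval (normal approximation) for the proportion.

For 95% confidence, z* = 1.96 (from standard normal table)

Standard error: SE = √(p̂(1-p̂)/n) = √(0.670000×0.330000/100) = 0.04702127

Margin of error: E = z* × SE = 1.96 × 0.04702127 = 0.092162

Z-interval: p̂ ± E = 0.670000 ± 0.092162 = (0.577838, 0.762162)

Rounded to 4 decimal places:

(0.5778, 0.7622)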